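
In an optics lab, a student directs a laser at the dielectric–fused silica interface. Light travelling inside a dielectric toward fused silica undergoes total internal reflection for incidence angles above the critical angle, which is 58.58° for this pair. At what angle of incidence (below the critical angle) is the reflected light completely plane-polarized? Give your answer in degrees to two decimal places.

θ_B ≈ 40.48°

At the critical angle sin θ_c = n₂/n₁, giving n₂/n₁ = sin 58.58° = 0.8534.
Then tan θ_B = n₂/n₁ = 0.8534, so θ_B = arctan 0.8534 = 40.48°.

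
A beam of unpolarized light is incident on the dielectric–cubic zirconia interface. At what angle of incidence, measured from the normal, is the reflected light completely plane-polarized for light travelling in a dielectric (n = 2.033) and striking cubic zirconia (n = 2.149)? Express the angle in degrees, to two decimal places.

θ_B ≈ 46.59°

Brewster's condition: tan θ_B = n₂/n₁ = 2.149/2.033 = 1.0571. Taking the arctangent, θ_B = 46.59°.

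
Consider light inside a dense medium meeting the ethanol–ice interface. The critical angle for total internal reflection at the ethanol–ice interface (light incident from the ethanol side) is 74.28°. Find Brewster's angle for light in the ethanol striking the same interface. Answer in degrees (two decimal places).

θ_B ≈ 43.91°

sin θ_c = n₂/n₁, so n₂/n₁ = sin 74.28° = 0.9626.
Brewster: tan θ_B = n₂/n₁ = 0.9626.
θ_B = arctan(0.9626) = 43.91°.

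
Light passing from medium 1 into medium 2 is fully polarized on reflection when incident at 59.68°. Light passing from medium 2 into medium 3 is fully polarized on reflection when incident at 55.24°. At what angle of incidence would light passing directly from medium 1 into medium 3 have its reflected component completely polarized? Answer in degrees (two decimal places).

tan θ_B(1→2) = n₂/n₁ = tan 59.68° = 1.7099.
tan θ_B(2→3) = n₃/n₂ = tan 55.24° = 1.4410.
n₃/n₁ = 2.4639. Then tan θ_B(1→3) = n₃/n₁, so θ_B(1→3) = arctan(2.4639) = 67.91°.

θ_B ≈ 67.91°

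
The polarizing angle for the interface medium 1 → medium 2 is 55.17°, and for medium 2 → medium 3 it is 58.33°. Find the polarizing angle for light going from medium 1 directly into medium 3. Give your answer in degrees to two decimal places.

θ_B ≈ 66.77°

Each Brewster angle gives a ratio: n₂/n₁ = tan 55.17° = 1.4372, n₃/n₂ = tan 58.33° = 1.6210.
n₃/n₁ = 2.3298. Then tan θ_B(1→3) = n₃/n₁, so θ_B(1→3) = arctan(2.3298) = 66.77°.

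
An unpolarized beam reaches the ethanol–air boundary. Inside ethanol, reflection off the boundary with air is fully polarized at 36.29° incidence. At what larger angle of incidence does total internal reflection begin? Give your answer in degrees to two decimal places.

From Brewster, n₂/n₁ = tan θ_B = tan 36.29° = 0.7343.
Then sin θ_c = n₂/n₁ = 0.7343, so θ_c = arcsin 0.7343 = 47.25°.

θ_c ≈ 47.25°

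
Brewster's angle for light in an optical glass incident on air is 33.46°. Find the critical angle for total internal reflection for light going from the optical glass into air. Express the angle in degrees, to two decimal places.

n₂/n₁ = tan 33.46° = 0.6609; the critical angle satisfies sin θ_c = n₂/n₁.
θ_c = arcsin(0.6609) = 41.37°.

θ_c ≈ 41.37°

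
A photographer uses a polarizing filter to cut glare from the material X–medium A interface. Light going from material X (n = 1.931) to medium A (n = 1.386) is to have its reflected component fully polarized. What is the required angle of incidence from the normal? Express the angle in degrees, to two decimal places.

θ_B ≈ 35.67°

Brewster's condition: tan θ_B = n₂/n₁ = 1.386/1.931 = 0.7178.
θ_B = arctan(0.7178) = 35.67°.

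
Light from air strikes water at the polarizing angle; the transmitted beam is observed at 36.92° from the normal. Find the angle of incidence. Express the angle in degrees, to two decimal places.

Since the reflected and refracted rays are at right angles at the polarizing angle, θ_B + θ_t = 90°.
θ_B = 90° − 36.92° = 53.08°.

θ_B ≈ 53.08°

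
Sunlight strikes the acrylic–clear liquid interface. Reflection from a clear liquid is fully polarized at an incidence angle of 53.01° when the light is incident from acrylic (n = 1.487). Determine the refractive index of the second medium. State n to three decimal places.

n ≈ 1.974

Full polarization of the reflected beam means tan θ_B = n₂/n₁, where n₁ is the incident medium (acrylic).
n₂ = n₁ tan θ_B = 1.487 × tan 53.01° = 1.974.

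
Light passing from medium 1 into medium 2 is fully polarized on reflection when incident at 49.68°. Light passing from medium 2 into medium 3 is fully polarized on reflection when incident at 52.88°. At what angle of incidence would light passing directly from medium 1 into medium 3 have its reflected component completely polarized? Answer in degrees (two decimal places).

n₂/n₁ = tan 49.68° = 1.1783 and n₃/n₂ = tan 52.88° = 1.3213.
n₃/n₁ = 1.5569. Then tan θ_B(1→3) = n₃/n₁, so θ_B(1→3) = arctan(1.5569) = 57.29°.

θ_B ≈ 57.29°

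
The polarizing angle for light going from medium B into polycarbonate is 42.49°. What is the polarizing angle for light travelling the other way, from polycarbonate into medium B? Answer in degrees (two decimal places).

tan θ_B' = n₁/n₂ = 1/tan θ_B, so θ_B' = 90° − θ_B.
θ_B' = 90° − 42.49° = 47.51°.

θ_B' ≈ 47.51°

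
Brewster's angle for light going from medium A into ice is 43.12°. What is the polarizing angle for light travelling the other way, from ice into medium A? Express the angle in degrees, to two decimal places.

θ_B' ≈ 46.88°

Reversing the direction swaps n₁ and n₂, so tan θ_B' = 1/tan θ_B and θ_B' = 90° − θ_B.
Hence θ_B' = 90° − 43.12° = 46.88°.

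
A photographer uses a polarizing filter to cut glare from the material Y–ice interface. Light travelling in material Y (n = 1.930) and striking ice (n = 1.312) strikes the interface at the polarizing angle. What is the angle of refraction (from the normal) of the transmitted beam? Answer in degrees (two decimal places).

θ_t ≈ 55.79°

θ_B = arctan(n₂/n₁) = arctan(1.312/1.930) = 34.21°.
Since θ_B + θ_t = 90° at Brewster incidence, θ_t = 90° − 34.21° = 55.79°.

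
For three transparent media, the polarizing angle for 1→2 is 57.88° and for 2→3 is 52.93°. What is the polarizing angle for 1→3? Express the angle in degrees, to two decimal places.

θ_B ≈ 64.63°

Each Brewster angle gives a ratio: n₂/n₁ = tan 57.88° = 1.5929, n₃/n₂ = tan 52.93° = 1.3237.
n₃/n₁ = 2.1085. Then tan θ_B(1→3) = n₃/n₁, so θ_B(1→3) = arctan(2.1085) = 64.63°.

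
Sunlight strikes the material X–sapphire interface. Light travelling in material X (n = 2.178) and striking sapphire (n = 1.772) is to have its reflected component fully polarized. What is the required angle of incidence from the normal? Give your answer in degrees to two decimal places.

θ_B ≈ 39.13°

Brewster's condition: tan θ_B = n₂/n₁ = 1.772/2.178 = 0.8136.
θ_B = arctan(0.8136) = 39.13°.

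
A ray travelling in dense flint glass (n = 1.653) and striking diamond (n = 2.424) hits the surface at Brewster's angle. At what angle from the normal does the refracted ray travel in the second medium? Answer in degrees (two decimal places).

First find Brewster's angle: tan θ_B = 2.424/1.653 = 1.4664, giving θ_B = 55.71°.
Since θ_B + θ_t = 90° at Brewster incidence, θ_t = 90° − 55.71° = 34.29°.

θ_t ≈ 34.29°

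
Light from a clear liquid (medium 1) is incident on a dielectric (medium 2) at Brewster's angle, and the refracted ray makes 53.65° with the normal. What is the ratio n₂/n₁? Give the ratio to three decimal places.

n₂/n₁ ≈ 0.736

θ_B + θ_t = 90°, so θ_B = 90° − 53.65° = 36.35°.
tan θ_B = n₂/n₁, so n₂/n₁ = tan 36.35° = 0.736.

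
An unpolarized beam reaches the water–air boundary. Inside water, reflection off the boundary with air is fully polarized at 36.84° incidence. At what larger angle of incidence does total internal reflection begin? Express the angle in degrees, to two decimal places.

n₂/n₁ = tan 36.84° = 0.7492; the critical angle satisfies sin θ_c = n₂/n₁.
θ_c = arcsin(0.7492) = 48.52°.

θ_c ≈ 48.52°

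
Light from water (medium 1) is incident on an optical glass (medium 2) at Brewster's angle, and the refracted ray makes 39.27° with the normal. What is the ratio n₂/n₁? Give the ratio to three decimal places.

At Brewster incidence θ_B = 90° − θ_t = 90° − 39.27° = 50.73°.
Then n₂/n₁ = tan θ_B = tan 50.73° = 1.223.

n₂/n₁ ≈ 1.223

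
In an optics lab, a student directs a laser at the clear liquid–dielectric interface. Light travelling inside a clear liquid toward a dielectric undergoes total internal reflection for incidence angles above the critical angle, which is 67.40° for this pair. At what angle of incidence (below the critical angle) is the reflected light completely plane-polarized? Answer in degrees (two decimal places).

θ_B ≈ 42.71°

sin θ_c = n₂/n₁, so n₂/n₁ = sin 67.40° = 0.9232.
Brewster: tan θ_B = n₂/n₁ = 0.9232.
θ_B = arctan(0.9232) = 42.71°.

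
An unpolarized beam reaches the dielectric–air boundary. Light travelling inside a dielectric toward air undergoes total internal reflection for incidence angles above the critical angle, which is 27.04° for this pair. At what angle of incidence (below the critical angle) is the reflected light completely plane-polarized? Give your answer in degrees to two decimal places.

At the critical angle sin θ_c = n₂/n₁, giving n₂/n₁ = sin 27.04° = 0.4546.
Then tan θ_B = n₂/n₁ = 0.4546, so θ_B = arctan 0.4546 = 24.45°.

θ_B ≈ 24.45°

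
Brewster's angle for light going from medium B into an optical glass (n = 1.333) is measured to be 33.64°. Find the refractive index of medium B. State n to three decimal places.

Brewster's law: tan θ_B = n₂/n₁ (light incident in medium B, refracted into an optical glass).
n₁ = n₂ / tan θ_B = 1.333 / tan 33.64° = 2.003.

n ≈ 2.003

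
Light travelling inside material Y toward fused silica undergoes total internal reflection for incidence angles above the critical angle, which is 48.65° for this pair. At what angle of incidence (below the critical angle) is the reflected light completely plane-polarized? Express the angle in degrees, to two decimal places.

n₂/n₁ = sin θ_c = sin 48.65° = 0.7507.
tan θ_B equals the same ratio, so θ_B = arctan(0.7507) = 36.90°.

θ_B ≈ 36.90°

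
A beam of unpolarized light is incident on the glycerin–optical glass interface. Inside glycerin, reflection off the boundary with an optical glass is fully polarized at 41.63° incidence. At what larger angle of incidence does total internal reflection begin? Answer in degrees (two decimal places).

θ_c ≈ 62.72°

From Brewster, n₂/n₁ = tan θ_B = tan 41.63° = 0.8888.
Then sin θ_c = n₂/n₁ = 0.8888, so θ_c = arcsin 0.8888 = 62.72°.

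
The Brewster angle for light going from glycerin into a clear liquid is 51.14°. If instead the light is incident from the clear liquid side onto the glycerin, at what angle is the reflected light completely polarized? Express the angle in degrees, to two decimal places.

tan θ_B' = n₁/n₂ = 1/tan θ_B, so θ_B' = 90° − θ_B.
θ_B' = 90° − 51.14° = 38.86°.

θ_B' ≈ 38.86°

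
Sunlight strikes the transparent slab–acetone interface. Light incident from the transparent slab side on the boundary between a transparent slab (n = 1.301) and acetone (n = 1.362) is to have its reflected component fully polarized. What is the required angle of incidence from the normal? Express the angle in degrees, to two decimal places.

The reflected p-component vanishes when tan θ_B = n₂/n₁.
Brewster's condition: tan θ_B = n₂/n₁ = 1.362/1.301 = 1.0469. Taking the arctangent, θ_B = 46.31°.

θ_B ≈ 46.31°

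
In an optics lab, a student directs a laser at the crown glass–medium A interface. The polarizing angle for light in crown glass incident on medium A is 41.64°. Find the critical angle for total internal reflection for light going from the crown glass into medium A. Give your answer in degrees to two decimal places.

n₂/n₁ = tan 41.64° = 0.8891; the critical angle satisfies sin θ_c = n₂/n₁.
θ_c = arcsin(0.8891) = 62.76°.

θ_c ≈ 62.76°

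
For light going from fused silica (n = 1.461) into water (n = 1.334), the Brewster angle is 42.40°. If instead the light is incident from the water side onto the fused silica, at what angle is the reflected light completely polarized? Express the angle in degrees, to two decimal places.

θ_B' ≈ 47.60°

The two Brewster angles are complementary: θ_B' = 90° − θ_B = 90° − 42.40° = 47.60°.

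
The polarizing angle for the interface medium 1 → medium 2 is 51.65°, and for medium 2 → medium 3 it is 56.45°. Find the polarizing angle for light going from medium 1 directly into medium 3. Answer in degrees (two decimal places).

θ_B ≈ 62.32°

n₂/n₁ = tan 51.65° = 1.2640 and n₃/n₂ = tan 56.45° = 1.5080.
So n₃/n₁ = (n₂/n₁)(n₃/n₂) = 1.2640 × 1.5080 = 1.9060.
θ_B(1→3) = arctan(1.9060) = 62.32°.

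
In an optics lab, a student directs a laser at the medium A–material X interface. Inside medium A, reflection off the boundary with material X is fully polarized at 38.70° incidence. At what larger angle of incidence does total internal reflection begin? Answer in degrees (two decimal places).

From Brewster, n₂/n₁ = tan θ_B = tan 38.70° = 0.8012.
Then sin θ_c = n₂/n₁ = 0.8012, so θ_c = arcsin 0.8012 = 53.24°.

θ_c ≈ 53.24°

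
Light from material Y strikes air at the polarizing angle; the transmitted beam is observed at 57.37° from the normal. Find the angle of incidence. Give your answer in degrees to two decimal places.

Since the reflected and refracted rays are at right angles at the polarizing angle, θ_B + θ_t = 90°.
So θ_B = 90° − θ_t = 90° − 57.37° = 32.63°.

θ_B ≈ 32.63°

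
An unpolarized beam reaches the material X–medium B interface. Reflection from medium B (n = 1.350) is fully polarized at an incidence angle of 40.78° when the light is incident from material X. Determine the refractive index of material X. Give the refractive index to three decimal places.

Brewster's law: tan θ_B = n₂/n₁ (light incident in material X, refracted into medium B).
n₁ = n₂ / tan θ_B = 1.350 / tan 40.78° = 1.565.

n ≈ 1.565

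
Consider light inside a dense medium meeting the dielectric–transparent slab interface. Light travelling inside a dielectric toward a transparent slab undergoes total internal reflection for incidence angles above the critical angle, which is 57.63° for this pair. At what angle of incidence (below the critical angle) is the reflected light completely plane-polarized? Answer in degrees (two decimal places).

θ_B ≈ 40.18°

n₂/n₁ = sin θ_c = sin 57.63° = 0.8446.
tan θ_B equals the same ratio, so θ_B = arctan(0.8446) = 40.18°.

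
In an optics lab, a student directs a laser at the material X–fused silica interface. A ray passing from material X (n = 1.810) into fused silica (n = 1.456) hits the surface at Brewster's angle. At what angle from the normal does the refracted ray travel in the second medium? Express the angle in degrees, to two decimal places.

θ_t ≈ 51.19°

First find Brewster's angle: tan θ_B = 1.456/1.810 = 0.8044, giving θ_B = 38.81°.
The refracted ray is perpendicular to the reflected ray, so θ_t = 90° − θ_B = 51.19°.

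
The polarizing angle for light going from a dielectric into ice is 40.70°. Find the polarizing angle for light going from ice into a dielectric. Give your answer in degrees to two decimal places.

θ_B' ≈ 49.30°

Reversing the direction swaps n₁ and n₂, so tan θ_B' = 1/tan θ_B and θ_B' = 90° − θ_B.
Hence θ_B' = 90° − 40.70° = 49.30°.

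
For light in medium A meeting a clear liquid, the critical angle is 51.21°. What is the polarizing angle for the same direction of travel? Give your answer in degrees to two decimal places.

θ_B ≈ 37.93°

At the critical angle sin θ_c = n₂/n₁, giving n₂/n₁ = sin 51.21° = 0.7794.
Then tan θ_B = n₂/n₁ = 0.7794, so θ_B = arctan 0.7794 = 37.93°.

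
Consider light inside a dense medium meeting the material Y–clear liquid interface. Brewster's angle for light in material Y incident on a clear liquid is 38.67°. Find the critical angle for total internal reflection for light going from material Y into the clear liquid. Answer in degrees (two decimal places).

tan θ_B = n₂/n₁ = tan 38.67° = 0.8003.
Total internal reflection: sin θ_c = n₂/n₁ = 0.8003.
θ_c = arcsin(0.8003) = 53.16°.

θ_c ≈ 53.16°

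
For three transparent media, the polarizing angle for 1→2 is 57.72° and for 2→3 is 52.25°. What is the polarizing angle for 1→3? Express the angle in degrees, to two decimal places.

tan θ_B(1→2) = n₂/n₁ = tan 57.72° = 1.5831.
tan θ_B(2→3) = n₃/n₂ = tan 52.25° = 1.2915.
n₃/n₁ = 2.0446. Then tan θ_B(1→3) = n₃/n₁, so θ_B(1→3) = arctan(2.0446) = 63.94°.

θ_B ≈ 63.94°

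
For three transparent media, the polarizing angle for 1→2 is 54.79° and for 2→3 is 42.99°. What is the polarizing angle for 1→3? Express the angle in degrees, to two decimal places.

tan θ_B(1→2) = n₂/n₁ = tan 54.79° = 1.4171.
tan θ_B(2→3) = n₃/n₂ = tan 42.99° = 0.9322.
Multiplying, n₃/n₁ = 1.4171 × 0.9322 = 1.3210, and θ_B(1→3) = arctan 1.3210 = 52.87°.

θ_B ≈ 52.87°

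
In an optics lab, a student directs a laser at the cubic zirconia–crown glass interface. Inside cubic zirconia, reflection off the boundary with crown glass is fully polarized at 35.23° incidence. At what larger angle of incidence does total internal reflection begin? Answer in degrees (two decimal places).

θ_c ≈ 44.93°

From Brewster, n₂/n₁ = tan θ_B = tan 35.23° = 0.7062.
Then sin θ_c = n₂/n₁ = 0.7062, so θ_c = arcsin 0.7062 = 44.93°.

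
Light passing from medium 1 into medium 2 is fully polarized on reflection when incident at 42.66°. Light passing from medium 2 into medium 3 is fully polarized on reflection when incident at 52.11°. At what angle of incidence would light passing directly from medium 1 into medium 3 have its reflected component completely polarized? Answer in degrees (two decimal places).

n₂/n₁ = tan 42.66° = 0.9215 and n₃/n₂ = tan 52.11° = 1.2850.
n₃/n₁ = 1.1841. Then tan θ_B(1→3) = n₃/n₁, so θ_B(1→3) = arctan(1.1841) = 49.82°.

θ_B ≈ 49.82°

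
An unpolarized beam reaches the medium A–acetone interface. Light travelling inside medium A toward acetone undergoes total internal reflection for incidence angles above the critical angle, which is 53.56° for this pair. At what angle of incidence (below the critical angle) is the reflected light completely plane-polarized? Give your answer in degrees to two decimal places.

n₂/n₁ = sin θ_c = sin 53.56° = 0.8045.
tan θ_B equals the same ratio, so θ_B = arctan(0.8045) = 38.82°.

θ_B ≈ 38.82°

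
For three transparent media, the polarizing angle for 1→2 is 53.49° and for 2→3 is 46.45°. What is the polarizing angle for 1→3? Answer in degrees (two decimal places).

Each Brewster angle gives a ratio: n₂/n₁ = tan 53.49° = 1.3509, n₃/n₂ = tan 46.45° = 1.0519.
n₃/n₁ = 1.4211. Then tan θ_B(1→3) = n₃/n₁, so θ_B(1→3) = arctan(1.4211) = 54.87°.

θ_B ≈ 54.87°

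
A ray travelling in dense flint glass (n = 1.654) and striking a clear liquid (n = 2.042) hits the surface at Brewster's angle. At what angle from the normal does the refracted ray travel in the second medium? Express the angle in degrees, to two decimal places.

θ_t ≈ 39.01°

θ_B = arctan(n₂/n₁) = arctan(2.042/1.654) = 50.99°.
Since θ_B + θ_t = 90° at Brewster incidence, θ_t = 90° − 50.99° = 39.01°.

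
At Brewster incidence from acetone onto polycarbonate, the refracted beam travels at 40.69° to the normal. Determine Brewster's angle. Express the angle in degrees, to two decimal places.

At Brewster's angle the reflected and refracted rays are perpendicular, so θ_B + θ_t = 90°.
θ_B = 90° − 40.69° = 49.31°.

θ_B ≈ 49.31°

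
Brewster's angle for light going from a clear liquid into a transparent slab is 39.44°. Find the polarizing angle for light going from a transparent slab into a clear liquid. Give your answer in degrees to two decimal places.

The two Brewster angles are complementary: θ_B' = 90° − θ_B = 90° − 39.44° = 50.56°.

θ_B' ≈ 50.56°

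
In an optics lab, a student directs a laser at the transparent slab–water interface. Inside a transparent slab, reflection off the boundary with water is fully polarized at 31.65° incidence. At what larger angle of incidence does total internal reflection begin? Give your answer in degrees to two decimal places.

θ_c ≈ 38.05°

tan θ_B = n₂/n₁ = tan 31.65° = 0.6164.
Total internal reflection: sin θ_c = n₂/n₁ = 0.6164.
θ_c = arcsin(0.6164) = 38.05°.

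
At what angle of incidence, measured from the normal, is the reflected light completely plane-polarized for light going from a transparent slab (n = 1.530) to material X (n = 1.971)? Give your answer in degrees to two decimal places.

Here n₂/n₁ = 1.971/1.530 = 1.2882, and Brewster's law gives tan θ_B = n₂/n₁.
θ_B = arctan(1.2882) = 52.18°.

θ_B ≈ 52.18°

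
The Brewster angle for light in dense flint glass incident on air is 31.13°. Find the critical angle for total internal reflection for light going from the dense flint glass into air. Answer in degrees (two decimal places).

n₂/n₁ = tan 31.13° = 0.6040; the critical angle satisfies sin θ_c = n₂/n₁.
θ_c = arcsin(0.6040) = 37.15°.

θ_c ≈ 37.15°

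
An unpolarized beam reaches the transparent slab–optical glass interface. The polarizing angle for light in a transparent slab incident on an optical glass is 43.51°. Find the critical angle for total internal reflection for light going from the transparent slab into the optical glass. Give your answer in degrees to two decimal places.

θ_c ≈ 71.68°

tan θ_B = n₂/n₁ = tan 43.51° = 0.9493.
Total internal reflection: sin θ_c = n₂/n₁ = 0.9493.
θ_c = arcsin(0.9493) = 71.68°.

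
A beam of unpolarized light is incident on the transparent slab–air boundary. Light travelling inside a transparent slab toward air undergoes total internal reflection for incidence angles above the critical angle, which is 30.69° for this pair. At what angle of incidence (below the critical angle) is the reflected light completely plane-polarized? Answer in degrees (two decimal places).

θ_B ≈ 27.04°

sin θ_c = n₂/n₁, so n₂/n₁ = sin 30.69° = 0.5104.
Brewster: tan θ_B = n₂/n₁ = 0.5104.
θ_B = arctan(0.5104) = 27.04°.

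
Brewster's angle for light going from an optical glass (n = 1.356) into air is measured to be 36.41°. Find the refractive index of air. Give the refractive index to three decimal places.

n ≈ 1.000

At Brewster's angle, tan θ_B = n₂/n₁ with n₁ on the incident side (an optical glass) and n₂ on the transmitted side (air).
n₂ = n₁ tan θ_B = 1.356 × tan 36.41° = 1.000.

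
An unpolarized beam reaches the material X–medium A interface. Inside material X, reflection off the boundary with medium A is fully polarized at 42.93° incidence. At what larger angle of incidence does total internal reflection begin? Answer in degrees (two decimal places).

θ_c ≈ 68.47°

n₂/n₁ = tan 42.93° = 0.9302; the critical angle satisfies sin θ_c = n₂/n₁.
θ_c = arcsin(0.9302) = 68.47°.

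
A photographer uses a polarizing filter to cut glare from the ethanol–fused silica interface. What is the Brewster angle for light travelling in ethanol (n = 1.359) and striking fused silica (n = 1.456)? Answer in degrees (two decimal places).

tan θ_B = n₂/n₁ = 1.456/1.359 = 1.0714.
θ_B = arctan(1.0714) = 46.97°.

θ_B ≈ 46.97°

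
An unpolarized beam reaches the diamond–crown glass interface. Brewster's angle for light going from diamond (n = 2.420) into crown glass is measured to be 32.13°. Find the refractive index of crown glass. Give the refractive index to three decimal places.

n ≈ 1.520

Full polarization of the reflected beam means tan θ_B = n₂/n₁, where n₁ is the incident medium (diamond).
n₂ = n₁ tan θ_B = 2.420 × tan 32.13° = 1.520.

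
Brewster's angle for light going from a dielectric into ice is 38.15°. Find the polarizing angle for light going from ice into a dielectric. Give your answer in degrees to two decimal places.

θ_B' ≈ 51.85°

The two Brewster angles are complementary: θ_B' = 90° − θ_B = 90° − 38.15° = 51.85°.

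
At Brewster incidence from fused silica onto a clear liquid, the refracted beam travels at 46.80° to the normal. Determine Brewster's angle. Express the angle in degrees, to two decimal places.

At Brewster's angle the reflected and refracted rays are perpendicular, so θ_B + θ_t = 90°.
So θ_B = 90° − θ_t = 90° − 46.80° = 43.20°.

θ_B ≈ 43.20°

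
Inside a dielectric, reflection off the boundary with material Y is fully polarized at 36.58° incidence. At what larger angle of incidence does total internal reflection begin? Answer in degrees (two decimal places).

n₂/n₁ = tan 36.58° = 0.7421; the critical angle satisfies sin θ_c = n₂/n₁.
θ_c = arcsin(0.7421) = 47.91°.

θ_c ≈ 47.91°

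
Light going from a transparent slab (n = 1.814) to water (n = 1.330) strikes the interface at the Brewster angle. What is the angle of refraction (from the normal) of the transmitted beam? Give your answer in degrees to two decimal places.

θ_B = arctan(n₂/n₁) = arctan(1.330/1.814) = 36.25°.
At Brewster's angle the reflected and refracted rays are perpendicular, so θ_t = 90° − θ_B = 90° − 36.25° = 53.75°.

θ_t ≈ 53.75°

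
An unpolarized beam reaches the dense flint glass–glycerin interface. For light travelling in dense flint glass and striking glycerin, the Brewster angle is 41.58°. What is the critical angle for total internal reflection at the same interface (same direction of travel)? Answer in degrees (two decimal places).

From Brewster, n₂/n₁ = tan θ_B = tan 41.58° = 0.8872.
Then sin θ_c = n₂/n₁ = 0.8872, so θ_c = arcsin 0.8872 = 62.53°.

θ_c ≈ 62.53°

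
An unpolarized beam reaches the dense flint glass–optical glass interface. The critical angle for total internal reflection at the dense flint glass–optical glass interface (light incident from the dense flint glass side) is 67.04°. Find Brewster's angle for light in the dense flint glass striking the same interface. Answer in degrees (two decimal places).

sin θ_c = n₂/n₁, so n₂/n₁ = sin 67.04° = 0.9208.
Brewster: tan θ_B = n₂/n₁ = 0.9208.
θ_B = arctan(0.9208) = 42.64°.

θ_B ≈ 42.64°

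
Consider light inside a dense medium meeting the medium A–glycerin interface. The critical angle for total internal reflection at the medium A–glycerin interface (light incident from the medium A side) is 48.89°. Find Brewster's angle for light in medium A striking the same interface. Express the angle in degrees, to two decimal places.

sin θ_c = n₂/n₁, so n₂/n₁ = sin 48.89° = 0.7534.
Brewster: tan θ_B = n₂/n₁ = 0.7534.
θ_B = arctan(0.7534) = 37.00°.

θ_B ≈ 37.00°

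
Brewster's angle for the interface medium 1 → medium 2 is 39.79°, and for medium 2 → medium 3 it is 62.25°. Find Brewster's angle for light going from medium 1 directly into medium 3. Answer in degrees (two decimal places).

θ_B ≈ 57.72°

n₂/n₁ = tan 39.79° = 0.8329 and n₃/n₂ = tan 62.25° = 1.9007.
So n₃/n₁ = (n₂/n₁)(n₃/n₂) = 0.8329 × 1.9007 = 1.5830.
θ_B(1→3) = arctan(1.5830) = 57.72°.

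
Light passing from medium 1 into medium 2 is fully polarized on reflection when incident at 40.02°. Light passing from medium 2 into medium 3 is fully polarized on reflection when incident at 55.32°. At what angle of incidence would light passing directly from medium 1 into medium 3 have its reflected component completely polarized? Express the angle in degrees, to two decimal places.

tan θ_B(1→2) = n₂/n₁ = tan 40.02° = 0.8397.
tan θ_B(2→3) = n₃/n₂ = tan 55.32° = 1.4453.
n₃/n₁ = 1.2136. Then tan θ_B(1→3) = n₃/n₁, so θ_B(1→3) = arctan(1.2136) = 50.51°.

θ_B ≈ 50.51°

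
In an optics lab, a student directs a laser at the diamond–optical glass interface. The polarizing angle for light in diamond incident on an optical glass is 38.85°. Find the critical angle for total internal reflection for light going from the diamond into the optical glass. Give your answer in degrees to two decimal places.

n₂/n₁ = tan 38.85° = 0.8055; the critical angle satisfies sin θ_c = n₂/n₁.
θ_c = arcsin(0.8055) = 53.65°.

θ_c ≈ 53.65°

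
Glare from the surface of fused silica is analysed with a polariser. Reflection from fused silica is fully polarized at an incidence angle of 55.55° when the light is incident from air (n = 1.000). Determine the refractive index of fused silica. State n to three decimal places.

n ≈ 1.458

Full polarization of the reflected beam means tan θ_B = n₂/n₁, where n₁ is the incident medium (air).
n₂ = n₁ tan θ_B = 1.000 × tan 55.55° = 1.458.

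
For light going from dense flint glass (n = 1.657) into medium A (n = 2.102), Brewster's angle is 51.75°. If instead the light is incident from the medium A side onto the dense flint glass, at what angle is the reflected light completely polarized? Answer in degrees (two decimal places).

tan θ_B' = n₁/n₂ = 1/tan θ_B, so θ_B' = 90° − θ_B.
θ_B' = 90° − 51.75° = 38.25°.

θ_B' ≈ 38.25°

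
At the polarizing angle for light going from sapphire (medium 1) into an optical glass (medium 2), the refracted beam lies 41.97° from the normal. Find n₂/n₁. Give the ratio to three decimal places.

n₂/n₁ ≈ 1.112

θ_B + θ_t = 90°, so θ_B = 90° − 41.97° = 48.03°.
tan θ_B = n₂/n₁, so n₂/n₁ = tan 48.03° = 1.112.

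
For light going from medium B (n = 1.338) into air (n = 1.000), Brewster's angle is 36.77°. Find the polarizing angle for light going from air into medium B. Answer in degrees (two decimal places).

Reversing the direction swaps n₁ and n₂, so tan θ_B' = 1/tan θ_B and θ_B' = 90° − θ_B.
Hence θ_B' = 90° − 36.77° = 53.23°.

θ_B' ≈ 53.23°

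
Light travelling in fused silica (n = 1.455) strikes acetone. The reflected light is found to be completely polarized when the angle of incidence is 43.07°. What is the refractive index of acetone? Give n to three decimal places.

Brewster's law: tan θ_B = n₂/n₁ (light incident in fused silica, refracted into acetone).
n₂ = n₁ tan θ_B = 1.455 × tan 43.07° = 1.360.

n ≈ 1.360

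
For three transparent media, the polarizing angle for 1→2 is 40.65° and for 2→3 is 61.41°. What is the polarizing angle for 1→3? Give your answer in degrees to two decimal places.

Each Brewster angle gives a ratio: n₂/n₁ = tan 40.65° = 0.8586, n₃/n₂ = tan 61.41° = 1.8349.
Multiplying, n₃/n₁ = 0.8586 × 1.8349 = 1.5755, and θ_B(1→3) = arctan 1.5755 = 57.60°.

θ_B ≈ 57.60°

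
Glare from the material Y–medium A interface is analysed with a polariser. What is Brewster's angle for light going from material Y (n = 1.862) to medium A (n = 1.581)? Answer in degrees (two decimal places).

tan θ_B = n₂/n₁ = 1.581/1.862 = 0.8491.
So θ_B = arctan 0.8491 = 40.33°.

θ_B ≈ 40.33°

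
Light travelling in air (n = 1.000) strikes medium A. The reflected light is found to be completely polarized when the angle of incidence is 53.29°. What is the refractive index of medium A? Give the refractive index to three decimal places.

n ≈ 1.341

At the Brewster angle, tan θ_B = n₂/n₁ with n₁ on the incident side (air) and n₂ on the transmitted side (medium A).
n₂ = n₁ tan θ_B = 1.000 × tan 53.29° = 1.341.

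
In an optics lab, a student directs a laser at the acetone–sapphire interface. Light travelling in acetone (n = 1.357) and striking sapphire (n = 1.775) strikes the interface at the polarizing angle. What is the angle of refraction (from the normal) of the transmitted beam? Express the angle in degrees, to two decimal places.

θ_t ≈ 37.40°

First find Brewster's angle: tan θ_B = 1.775/1.357 = 1.3080, giving θ_B = 52.60°.
At Brewster's angle the reflected and refracted rays are perpendicular, so θ_t = 90° − θ_B = 90° − 52.60° = 37.40°.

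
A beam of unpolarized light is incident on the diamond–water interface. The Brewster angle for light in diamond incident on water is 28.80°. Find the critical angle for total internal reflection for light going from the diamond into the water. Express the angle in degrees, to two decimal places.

θ_c ≈ 33.35°

From Brewster, n₂/n₁ = tan θ_B = tan 28.80° = 0.5498.
Then sin θ_c = n₂/n₁ = 0.5498, so θ_c = arcsin 0.5498 = 33.35°.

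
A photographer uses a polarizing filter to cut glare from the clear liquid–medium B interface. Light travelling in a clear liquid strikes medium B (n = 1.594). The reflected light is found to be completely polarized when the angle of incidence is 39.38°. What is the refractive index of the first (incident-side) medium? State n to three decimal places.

Brewster's law: tan θ_B = n₂/n₁ (light incident in a clear liquid, refracted into medium B).
n₁ = n₂ / tan θ_B = 1.594 / tan 39.38° = 1.942.

n ≈ 1.942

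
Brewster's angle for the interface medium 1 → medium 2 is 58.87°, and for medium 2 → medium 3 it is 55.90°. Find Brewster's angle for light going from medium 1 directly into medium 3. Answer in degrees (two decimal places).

θ_B ≈ 67.76°

n₂/n₁ = tan 58.87° = 1.6558 and n₃/n₂ = tan 55.90° = 1.4770.
So n₃/n₁ = (n₂/n₁)(n₃/n₂) = 1.6558 × 1.4770 = 2.4455.
θ_B(1→3) = arctan(2.4455) = 67.76°.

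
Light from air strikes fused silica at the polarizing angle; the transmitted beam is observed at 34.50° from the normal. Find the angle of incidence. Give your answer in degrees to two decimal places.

Since the reflected and refracted rays are at right angles at the polarizing angle, θ_B + θ_t = 90°.
θ_B = 90° − 34.50° = 55.50°.

θ_B ≈ 55.50°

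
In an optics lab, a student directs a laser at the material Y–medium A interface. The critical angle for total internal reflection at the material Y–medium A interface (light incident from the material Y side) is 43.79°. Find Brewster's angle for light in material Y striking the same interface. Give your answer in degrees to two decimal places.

θ_B ≈ 34.68°

n₂/n₁ = sin θ_c = sin 43.79° = 0.6920.
tan θ_B equals the same ratio, so θ_B = arctan(0.6920) = 34.68°.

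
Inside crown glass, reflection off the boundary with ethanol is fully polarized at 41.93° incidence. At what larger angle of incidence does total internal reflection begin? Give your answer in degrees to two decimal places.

θ_c ≈ 63.92°

tan θ_B = n₂/n₁ = tan 41.93° = 0.8982.
Total internal reflection: sin θ_c = n₂/n₁ = 0.8982.
θ_c = arcsin(0.8982) = 63.92°.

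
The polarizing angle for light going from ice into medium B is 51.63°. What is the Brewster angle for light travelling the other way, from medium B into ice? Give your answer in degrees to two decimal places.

tan θ_B' = n₁/n₂ = 1/tan θ_B, so θ_B' = 90° − θ_B.
θ_B' = 90° − 51.63° = 38.37°.

θ_B' ≈ 38.37°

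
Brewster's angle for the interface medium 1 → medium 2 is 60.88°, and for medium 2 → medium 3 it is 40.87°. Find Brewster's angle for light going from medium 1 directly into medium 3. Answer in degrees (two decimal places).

θ_B ≈ 57.23°

n₂/n₁ = tan 60.88° = 1.7952 and n₃/n₂ = tan 40.87° = 0.8653.
n₃/n₁ = 1.5534. Then tan θ_B(1→3) = n₃/n₁, so θ_B(1→3) = arctan(1.5534) = 57.23°.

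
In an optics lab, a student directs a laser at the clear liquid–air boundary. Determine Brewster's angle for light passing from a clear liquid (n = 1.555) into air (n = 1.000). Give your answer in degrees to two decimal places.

Here n₂/n₁ = 1.000/1.555 = 0.6431, and Brewster's law gives tan θ_B = n₂/n₁. Taking the arctangent, θ_B = 32.74°.

θ_B ≈ 32.74°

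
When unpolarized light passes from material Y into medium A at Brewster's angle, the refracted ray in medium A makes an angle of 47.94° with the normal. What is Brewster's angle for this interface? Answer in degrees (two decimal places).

θ_B ≈ 42.06°

Since the reflected and refracted rays are at right angles at the polarizing angle, θ_B + θ_t = 90°.
θ_B = 90° − 47.94° = 42.06°.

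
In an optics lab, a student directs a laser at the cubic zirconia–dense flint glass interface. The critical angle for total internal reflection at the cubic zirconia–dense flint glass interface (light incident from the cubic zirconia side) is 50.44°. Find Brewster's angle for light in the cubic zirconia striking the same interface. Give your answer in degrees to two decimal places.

θ_B ≈ 37.63°

n₂/n₁ = sin θ_c = sin 50.44° = 0.7710.
tan θ_B equals the same ratio, so θ_B = arctan(0.7710) = 37.63°.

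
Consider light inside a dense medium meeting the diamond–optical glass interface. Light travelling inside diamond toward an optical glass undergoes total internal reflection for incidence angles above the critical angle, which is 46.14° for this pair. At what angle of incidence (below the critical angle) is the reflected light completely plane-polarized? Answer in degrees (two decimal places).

At the critical angle sin θ_c = n₂/n₁, giving n₂/n₁ = sin 46.14° = 0.7210.
Then tan θ_B = n₂/n₁ = 0.7210, so θ_B = arctan 0.7210 = 35.79°.

θ_B ≈ 35.79°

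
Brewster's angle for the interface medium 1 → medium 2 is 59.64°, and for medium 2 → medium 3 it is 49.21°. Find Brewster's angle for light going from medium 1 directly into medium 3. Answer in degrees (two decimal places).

Each Brewster angle gives a ratio: n₂/n₁ = tan 59.64° = 1.7072, n₃/n₂ = tan 49.21° = 1.1589.
Multiplying, n₃/n₁ = 1.7072 × 1.1589 = 1.9785, and θ_B(1→3) = arctan 1.9785 = 63.19°.

θ_B ≈ 63.19°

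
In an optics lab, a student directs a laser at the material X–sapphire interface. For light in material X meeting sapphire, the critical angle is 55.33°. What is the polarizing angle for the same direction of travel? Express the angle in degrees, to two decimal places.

At the critical angle sin θ_c = n₂/n₁, giving n₂/n₁ = sin 55.33° = 0.8224.
Then tan θ_B = n₂/n₁ = 0.8224, so θ_B = arctan 0.8224 = 39.44°.

θ_B ≈ 39.44°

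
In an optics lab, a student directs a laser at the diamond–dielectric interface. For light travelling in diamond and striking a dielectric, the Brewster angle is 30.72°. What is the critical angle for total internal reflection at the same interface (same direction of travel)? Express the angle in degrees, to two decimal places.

θ_c ≈ 36.46°

From Brewster, n₂/n₁ = tan θ_B = tan 30.72° = 0.5942.
Then sin θ_c = n₂/n₁ = 0.5942, so θ_c = arcsin 0.5942 = 36.46°.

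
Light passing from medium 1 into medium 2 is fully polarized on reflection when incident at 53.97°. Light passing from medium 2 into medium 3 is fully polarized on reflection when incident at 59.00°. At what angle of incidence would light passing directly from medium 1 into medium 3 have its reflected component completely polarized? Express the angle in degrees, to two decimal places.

θ_B ≈ 66.39°

Each Brewster angle gives a ratio: n₂/n₁ = tan 53.97° = 1.3749, n₃/n₂ = tan 59.00° = 1.6643.
So n₃/n₁ = (n₂/n₁)(n₃/n₂) = 1.3749 × 1.6643 = 2.2882.
θ_B(1→3) = arctan(2.2882) = 66.39°.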